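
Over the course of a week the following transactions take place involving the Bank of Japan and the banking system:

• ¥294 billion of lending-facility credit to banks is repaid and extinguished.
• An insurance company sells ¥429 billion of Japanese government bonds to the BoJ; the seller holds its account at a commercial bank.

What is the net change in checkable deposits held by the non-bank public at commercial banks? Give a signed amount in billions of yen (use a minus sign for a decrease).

+¥429 billion

Discount-window repayment ¥294 billion: the counterparty is a bank, so public deposits are unchanged → 0.
Asset purchase (from non-banks) ¥429 billion: non-bank counterparties' bank balances rise → +¥429B.
Net: 0 + 429 = +¥429 billion.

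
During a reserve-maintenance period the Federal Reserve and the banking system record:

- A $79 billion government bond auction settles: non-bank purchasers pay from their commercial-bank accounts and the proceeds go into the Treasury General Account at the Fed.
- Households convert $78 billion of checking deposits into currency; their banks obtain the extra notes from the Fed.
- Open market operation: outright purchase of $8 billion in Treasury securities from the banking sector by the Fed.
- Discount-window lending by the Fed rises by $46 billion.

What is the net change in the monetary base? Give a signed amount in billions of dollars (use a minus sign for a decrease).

-$25 billion

Government account inflow $79 billion: reserves shift to a non-base liability → −$79B.
Currency withdrawal $78 billion: just a shift between currency and reserves — both are base money → 0.
OMO purchase (from banks) $8 billion: Fed balance sheet expands → +$8B.
Discount-window loan $46 billion: Fed balance sheet expands → +$46B.
Net: −79 + 0 + 8 + 46 = -$25 billion.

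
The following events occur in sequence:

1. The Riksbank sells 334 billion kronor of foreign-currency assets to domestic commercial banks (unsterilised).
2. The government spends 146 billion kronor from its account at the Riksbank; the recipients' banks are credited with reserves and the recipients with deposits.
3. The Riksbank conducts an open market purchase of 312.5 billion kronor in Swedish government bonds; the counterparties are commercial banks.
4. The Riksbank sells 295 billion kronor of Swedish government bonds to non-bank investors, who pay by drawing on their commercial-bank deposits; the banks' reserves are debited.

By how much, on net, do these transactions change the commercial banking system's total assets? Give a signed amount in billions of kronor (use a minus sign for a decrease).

-149 billion

FX sale 334 billion kronor: just an asset swap on bank balance sheets → 0.
Government spending 146 billion kronor: bank balance sheets expand → +146B.
OMO purchase (from banks) 312.5 billion kronor: just an asset swap on bank balance sheets → 0.
Asset sale (to non-banks) 295 billion kronor: bank balance sheets shrink → −295B.
Net: 0 + 146 + 0 − 295 = -149 billion.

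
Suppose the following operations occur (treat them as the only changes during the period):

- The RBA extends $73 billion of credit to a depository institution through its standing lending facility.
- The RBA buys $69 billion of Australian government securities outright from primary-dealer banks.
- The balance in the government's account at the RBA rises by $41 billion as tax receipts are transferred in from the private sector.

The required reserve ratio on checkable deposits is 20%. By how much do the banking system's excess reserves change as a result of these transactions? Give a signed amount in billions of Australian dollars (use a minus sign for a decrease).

Discount-window loan $73 billion: reserves +$73B, deposits 0.
OMO purchase (from banks) $69 billion: reserves +$69B, deposits 0.
Government account inflow $41 billion: reserves −$41B, deposits −$41B.
Totals: Δreserves = +$101B, Δdeposits = −$41B.
Δrequired reserves = 20% × −$41B = −$8.2B.
Δexcess reserves = Δreserves − Δrequired = +$101B − (−$8.2B) = +$109.2 billion.

+$109.2 billion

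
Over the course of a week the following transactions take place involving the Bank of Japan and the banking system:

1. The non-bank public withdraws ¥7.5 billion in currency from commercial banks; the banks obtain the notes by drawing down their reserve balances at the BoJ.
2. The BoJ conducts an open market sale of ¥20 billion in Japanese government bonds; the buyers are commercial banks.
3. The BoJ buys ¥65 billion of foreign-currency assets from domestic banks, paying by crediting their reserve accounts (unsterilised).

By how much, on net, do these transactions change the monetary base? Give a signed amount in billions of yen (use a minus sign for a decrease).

BoJ balance sheet:
  Assets:      Securities −¥20B, Foreign assets +¥65B
  Liabilities: Bank reserves +¥37.5B, Currency in circulation +¥7.5B
Monetary base = currency + reserves: +¥7.5B + (+¥37.5B) = +¥45 billion.

+¥45 billion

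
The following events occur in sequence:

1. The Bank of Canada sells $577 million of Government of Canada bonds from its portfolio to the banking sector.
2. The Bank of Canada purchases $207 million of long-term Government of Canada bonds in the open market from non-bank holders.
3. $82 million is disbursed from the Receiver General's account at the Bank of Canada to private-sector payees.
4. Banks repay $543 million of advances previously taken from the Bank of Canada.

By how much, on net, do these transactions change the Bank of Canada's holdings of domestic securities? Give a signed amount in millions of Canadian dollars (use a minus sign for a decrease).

-$370 million

OMO sale (to banks) $577 million: securities removed from the Bank of Canada's portfolio → −$577M.
Asset purchase (from non-banks) $207 million: securities added to the Bank of Canada's portfolio → +$207M.
Government spending $82 million: the Bank of Canada's securities portfolio is untouched → 0.
Discount-window repayment $543 million: the Bank of Canada's securities portfolio is untouched → 0.
Net: −577 + 207 + 0 + 0 = -$370 million.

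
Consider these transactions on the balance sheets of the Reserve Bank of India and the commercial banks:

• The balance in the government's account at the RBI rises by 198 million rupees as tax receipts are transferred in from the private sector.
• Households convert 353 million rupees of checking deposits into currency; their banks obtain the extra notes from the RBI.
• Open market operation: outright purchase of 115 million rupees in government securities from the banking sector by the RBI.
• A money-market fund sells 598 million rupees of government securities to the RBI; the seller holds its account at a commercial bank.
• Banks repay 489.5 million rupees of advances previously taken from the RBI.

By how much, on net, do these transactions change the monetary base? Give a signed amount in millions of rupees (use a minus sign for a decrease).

Government account inflow 198 million rupees: reserves shift to a non-base liability → −198M.
Currency withdrawal 353 million rupees: just a shift between currency and reserves — both are base money → 0.
OMO purchase (from banks) 115 million rupees: RBI balance sheet expands → +115M.
Asset purchase (from non-banks) 598 million rupees: RBI balance sheet expands → +598M.
Discount-window repayment 489.5 million rupees: RBI balance sheet contracts → −489.5M.
Net: −198 + 0 + 115 + 598 − 489.5 = +25.5 million.

+25.5 million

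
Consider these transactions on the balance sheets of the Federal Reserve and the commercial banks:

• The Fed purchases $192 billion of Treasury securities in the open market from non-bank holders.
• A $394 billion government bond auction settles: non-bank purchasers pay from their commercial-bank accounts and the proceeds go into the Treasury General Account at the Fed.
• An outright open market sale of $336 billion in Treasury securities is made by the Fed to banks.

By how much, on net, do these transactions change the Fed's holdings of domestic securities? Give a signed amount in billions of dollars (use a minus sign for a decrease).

Asset purchase (from non-banks) $192 billion: securities added to the Fed's portfolio → +$192B.
Government account inflow $394 billion: the Fed's securities portfolio is untouched → 0.
OMO sale (to banks) $336 billion: securities removed from the Fed's portfolio → −$336B.
Net: 192 + 0 − 336 = -$144 billion.

-$144 billion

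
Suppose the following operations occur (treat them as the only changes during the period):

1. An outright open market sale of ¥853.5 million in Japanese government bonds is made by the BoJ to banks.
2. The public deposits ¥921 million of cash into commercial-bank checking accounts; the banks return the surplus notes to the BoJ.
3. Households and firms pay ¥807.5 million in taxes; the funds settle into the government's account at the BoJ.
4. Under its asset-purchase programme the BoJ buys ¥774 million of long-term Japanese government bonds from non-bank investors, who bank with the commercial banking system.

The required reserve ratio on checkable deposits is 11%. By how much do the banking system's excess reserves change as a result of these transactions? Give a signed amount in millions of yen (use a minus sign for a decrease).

-¥63.625 million

OMO sale (to banks) ¥853.5 million: reserves −¥853.5M, deposits 0.
Currency deposit ¥921 million: reserves +¥921M, deposits +¥921M.
Government account inflow ¥807.5 million: reserves −¥807.5M, deposits −¥807.5M.
Asset purchase (from non-banks) ¥774 million: reserves +¥774M, deposits +¥774M.
Totals: Δreserves = +¥34M, Δdeposits = +¥887.5M.
Δrequired reserves = 11% × +¥887.5M = +¥97.625M.
Δexcess reserves = Δreserves − Δrequired = +¥34M − (+¥97.625M) = -¥63.625 million.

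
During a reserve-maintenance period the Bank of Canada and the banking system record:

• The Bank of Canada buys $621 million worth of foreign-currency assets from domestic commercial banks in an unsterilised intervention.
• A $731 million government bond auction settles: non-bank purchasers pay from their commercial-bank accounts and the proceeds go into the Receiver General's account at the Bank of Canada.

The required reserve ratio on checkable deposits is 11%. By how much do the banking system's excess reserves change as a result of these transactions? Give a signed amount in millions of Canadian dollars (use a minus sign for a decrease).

FX purchase $621 million: reserves +$621M, deposits 0.
Government account inflow $731 million: reserves −$731M, deposits −$731M.
Totals: Δreserves = −$110M, Δdeposits = −$731M.
Δrequired reserves = 11% × −$731M = −$80.41M.
Δexcess reserves = Δreserves − Δrequired = −$110M − (−$80.41M) = -$29.59 million.

-$29.59 million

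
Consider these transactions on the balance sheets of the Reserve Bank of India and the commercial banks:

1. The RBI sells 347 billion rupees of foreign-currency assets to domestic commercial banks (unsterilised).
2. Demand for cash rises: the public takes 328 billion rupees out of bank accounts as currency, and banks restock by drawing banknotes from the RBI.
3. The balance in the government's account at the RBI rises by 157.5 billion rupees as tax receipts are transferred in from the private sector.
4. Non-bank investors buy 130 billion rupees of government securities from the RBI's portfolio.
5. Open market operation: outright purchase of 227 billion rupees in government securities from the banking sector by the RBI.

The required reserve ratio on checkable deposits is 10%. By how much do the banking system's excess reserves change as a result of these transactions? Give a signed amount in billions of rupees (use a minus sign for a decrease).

FX sale 347 billion rupees: reserves −347B, deposits 0.
Currency withdrawal 328 billion rupees: reserves −328B, deposits −328B.
Government account inflow 157.5 billion rupees: reserves −157.5B, deposits −157.5B.
Asset sale (to non-banks) 130 billion rupees: reserves −130B, deposits −130B.
OMO purchase (from banks) 227 billion rupees: reserves +227B, deposits 0.
Totals: Δreserves = −735.5B, Δdeposits = −615.5B.
Δrequired reserves = 10% × −615.5B = −61.55B.
Δexcess reserves = Δreserves − Δrequired = −735.5B − (−61.55B) = -673.95 billion.

-673.95 billion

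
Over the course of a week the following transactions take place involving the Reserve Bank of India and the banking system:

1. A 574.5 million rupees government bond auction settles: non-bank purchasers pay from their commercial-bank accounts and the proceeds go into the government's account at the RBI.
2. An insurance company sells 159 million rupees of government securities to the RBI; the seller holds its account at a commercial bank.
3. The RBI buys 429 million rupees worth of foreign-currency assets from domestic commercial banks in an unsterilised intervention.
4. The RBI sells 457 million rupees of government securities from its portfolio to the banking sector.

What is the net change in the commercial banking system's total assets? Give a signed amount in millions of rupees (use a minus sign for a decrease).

RBI balance sheet:
  Assets:      Securities −298M, Foreign assets +429M
  Liabilities: Bank reserves −443.5M, Government deposits +574.5M
Commercial banking system:
  Assets:      Reserves at CB −443.5M, Securities +457M, Foreign assets −429M
  Liabilities: Checkable deposits −415.5M
Change in total bank assets = -415.5 million.

-415.5 million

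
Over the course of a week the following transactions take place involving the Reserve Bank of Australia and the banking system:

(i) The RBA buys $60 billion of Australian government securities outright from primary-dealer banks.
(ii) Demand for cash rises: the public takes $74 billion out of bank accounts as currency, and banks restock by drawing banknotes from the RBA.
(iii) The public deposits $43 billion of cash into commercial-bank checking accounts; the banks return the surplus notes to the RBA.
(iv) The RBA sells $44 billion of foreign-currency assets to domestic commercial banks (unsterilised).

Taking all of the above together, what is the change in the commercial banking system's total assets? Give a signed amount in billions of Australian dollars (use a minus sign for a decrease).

-$31 billion

OMO purchase (from banks) $60 billion: just an asset swap on bank balance sheets → 0.
Currency withdrawal $74 billion: bank balance sheets shrink → −$74B.
Currency deposit $43 billion: bank balance sheets expand → +$43B.
FX sale $44 billion: just an asset swap on bank balance sheets → 0.
Net: 0 − 74 + 43 + 0 = -$31 billion.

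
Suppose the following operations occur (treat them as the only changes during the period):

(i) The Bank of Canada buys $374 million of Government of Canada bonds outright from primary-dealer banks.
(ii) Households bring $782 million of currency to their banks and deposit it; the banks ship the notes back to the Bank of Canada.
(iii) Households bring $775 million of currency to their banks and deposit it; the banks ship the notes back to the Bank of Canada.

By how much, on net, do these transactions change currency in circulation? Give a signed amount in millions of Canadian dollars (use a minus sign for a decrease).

OMO purchase (from banks) $374 million: no currency enters or leaves circulation → 0.
Currency deposit $782 million: notes return to the central bank → −$782M.
Currency deposit $775 million: notes return to the central bank → −$775M.
Net: 0 − 782 − 775 = -$1557 million.

-$1557 million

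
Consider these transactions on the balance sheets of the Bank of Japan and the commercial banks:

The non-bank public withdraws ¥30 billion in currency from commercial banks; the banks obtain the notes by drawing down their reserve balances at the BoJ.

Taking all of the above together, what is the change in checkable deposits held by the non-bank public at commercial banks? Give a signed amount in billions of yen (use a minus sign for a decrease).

-¥30 billion

BoJ balance sheet:
  Assets:      no change
  Liabilities: Bank reserves −¥30B, Currency in circulation +¥30B
Commercial banking system:
  Assets:      Reserves at CB −¥30B
  Liabilities: Checkable deposits −¥30B
So the change in checkable deposits held by the non-bank public at commercial banks is -¥30 billion.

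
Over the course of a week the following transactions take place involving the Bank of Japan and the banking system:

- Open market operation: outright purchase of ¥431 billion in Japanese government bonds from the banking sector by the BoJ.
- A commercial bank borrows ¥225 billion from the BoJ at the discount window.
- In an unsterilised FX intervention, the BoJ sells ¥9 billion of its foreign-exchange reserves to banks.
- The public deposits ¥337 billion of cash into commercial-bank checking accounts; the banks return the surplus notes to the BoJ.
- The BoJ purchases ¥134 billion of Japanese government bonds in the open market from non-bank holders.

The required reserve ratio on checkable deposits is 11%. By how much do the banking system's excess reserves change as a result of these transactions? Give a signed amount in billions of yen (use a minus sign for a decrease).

OMO purchase (from banks) ¥431 billion: reserves +¥431B, deposits 0.
Discount-window loan ¥225 billion: reserves +¥225B, deposits 0.
FX sale ¥9 billion: reserves −¥9B, deposits 0.
Currency deposit ¥337 billion: reserves +¥337B, deposits +¥337B.
Asset purchase (from non-banks) ¥134 billion: reserves +¥134B, deposits +¥134B.
Totals: Δreserves = +¥1118B, Δdeposits = +¥471B.
Δrequired reserves = 11% × +¥471B = +¥51.81B.
Δexcess reserves = Δreserves − Δrequired = +¥1118B − (+¥51.81B) = +¥1066.19 billion.

+¥1066.19 billion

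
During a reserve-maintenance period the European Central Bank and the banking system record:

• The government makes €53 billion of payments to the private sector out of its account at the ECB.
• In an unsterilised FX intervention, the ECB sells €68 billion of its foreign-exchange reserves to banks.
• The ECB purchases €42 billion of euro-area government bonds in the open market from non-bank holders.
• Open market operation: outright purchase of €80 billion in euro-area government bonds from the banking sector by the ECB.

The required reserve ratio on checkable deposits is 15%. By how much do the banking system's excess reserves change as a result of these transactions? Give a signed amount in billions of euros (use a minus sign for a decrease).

Government spending €53 billion: reserves +€53B, deposits +€53B.
FX sale €68 billion: reserves −€68B, deposits 0.
Asset purchase (from non-banks) €42 billion: reserves +€42B, deposits +€42B.
OMO purchase (from banks) €80 billion: reserves +€80B, deposits 0.
Totals: Δreserves = +€107B, Δdeposits = +€95B.
Δrequired reserves = 15% × +€95B = +€14.25B.
Δexcess reserves = Δreserves − Δrequired = +€107B − (+€14.25B) = +€92.75 billion.

+€92.75 billion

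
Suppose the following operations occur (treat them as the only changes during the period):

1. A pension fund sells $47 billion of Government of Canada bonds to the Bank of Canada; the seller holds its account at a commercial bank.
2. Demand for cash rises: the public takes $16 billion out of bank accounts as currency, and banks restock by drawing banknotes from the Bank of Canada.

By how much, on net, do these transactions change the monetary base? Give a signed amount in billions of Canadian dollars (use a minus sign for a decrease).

+$47 billion

Asset purchase (from non-banks) $47 billion: Bank of Canada balance sheet expands → +$47B.
Currency withdrawal $16 billion: just a shift between currency and reserves — both are base money → 0.
Net: 47 + 0 = +$47 billion.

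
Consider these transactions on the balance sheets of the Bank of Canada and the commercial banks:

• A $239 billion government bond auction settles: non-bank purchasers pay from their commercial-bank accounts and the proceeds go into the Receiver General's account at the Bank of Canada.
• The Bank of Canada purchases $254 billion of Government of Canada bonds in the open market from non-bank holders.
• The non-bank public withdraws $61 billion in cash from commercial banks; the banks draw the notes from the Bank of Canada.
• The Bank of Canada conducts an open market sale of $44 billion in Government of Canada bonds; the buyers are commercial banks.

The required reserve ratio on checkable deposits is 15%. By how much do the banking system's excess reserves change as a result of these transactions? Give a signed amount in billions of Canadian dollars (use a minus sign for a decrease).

Government account inflow $239 billion: reserves −$239B, deposits −$239B.
Asset purchase (from non-banks) $254 billion: reserves +$254B, deposits +$254B.
Currency withdrawal $61 billion: reserves −$61B, deposits −$61B.
OMO sale (to banks) $44 billion: reserves −$44B, deposits 0.
Totals: Δreserves = −$90B, Δdeposits = −$46B.
Δrequired reserves = 15% × −$46B = −$6.9B.
Δexcess reserves = Δreserves − Δrequired = −$90B − (−$6.9B) = -$83.1 billion.

-$83.1 billion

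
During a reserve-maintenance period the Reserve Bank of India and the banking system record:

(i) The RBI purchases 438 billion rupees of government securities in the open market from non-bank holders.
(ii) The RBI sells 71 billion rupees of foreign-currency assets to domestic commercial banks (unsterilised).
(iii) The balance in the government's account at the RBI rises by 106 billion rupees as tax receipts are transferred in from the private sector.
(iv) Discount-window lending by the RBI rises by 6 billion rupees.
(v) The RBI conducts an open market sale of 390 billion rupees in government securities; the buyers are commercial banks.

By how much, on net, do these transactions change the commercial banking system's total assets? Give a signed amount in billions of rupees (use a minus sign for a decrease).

+338 billion

Asset purchase (from non-banks) 438 billion rupees: bank balance sheets expand → +438B.
FX sale 71 billion rupees: just an asset swap on bank balance sheets → 0.
Government account inflow 106 billion rupees: bank balance sheets shrink → −106B.
Discount-window loan 6 billion rupees: bank balance sheets expand → +6B.
OMO sale (to banks) 390 billion rupees: just an asset swap on bank balance sheets → 0.
Net: 438 + 0 − 106 + 6 + 0 = +338 billion.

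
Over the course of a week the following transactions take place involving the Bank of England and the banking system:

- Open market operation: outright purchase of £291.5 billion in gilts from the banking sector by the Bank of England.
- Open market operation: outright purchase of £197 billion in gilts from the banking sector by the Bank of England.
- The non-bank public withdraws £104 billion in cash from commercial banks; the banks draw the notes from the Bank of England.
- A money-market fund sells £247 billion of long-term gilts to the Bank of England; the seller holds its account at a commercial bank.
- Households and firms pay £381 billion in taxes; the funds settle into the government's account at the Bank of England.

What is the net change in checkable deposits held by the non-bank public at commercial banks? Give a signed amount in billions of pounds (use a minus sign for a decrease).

OMO purchase (from banks) £291.5 billion: the counterparty is a bank, so public deposits are unchanged → 0.
OMO purchase (from banks) £197 billion: the counterparty is a bank, so public deposits are unchanged → 0.
Currency withdrawal £104 billion: non-bank counterparties' bank balances fall → −£104B.
Asset purchase (from non-banks) £247 billion: non-bank counterparties' bank balances rise → +£247B.
Government account inflow £381 billion: non-bank counterparties' bank balances fall → −£381B.
Net: 0 + 0 − 104 + 247 − 381 = -£238 billion.

-£238 billion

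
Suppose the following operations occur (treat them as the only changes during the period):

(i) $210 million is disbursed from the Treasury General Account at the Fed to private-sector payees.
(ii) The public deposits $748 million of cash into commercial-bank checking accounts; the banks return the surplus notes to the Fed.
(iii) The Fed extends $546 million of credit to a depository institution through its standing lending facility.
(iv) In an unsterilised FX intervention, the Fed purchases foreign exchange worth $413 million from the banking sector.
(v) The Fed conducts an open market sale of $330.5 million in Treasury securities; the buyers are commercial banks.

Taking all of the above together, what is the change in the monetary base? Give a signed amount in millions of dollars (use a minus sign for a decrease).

Fed balance sheet:
  Assets:      Securities −$330.5M, Loans to banks +$546M, Foreign assets +$413M
  Liabilities: Bank reserves +$1586.5M, Currency in circulation −$748M, Government deposits −$210M
Commercial banking system:
  Assets:      Reserves at CB +$1586.5M, Securities +$330.5M, Foreign assets −$413M
  Liabilities: Checkable deposits +$958M, Borrowings from CB +$546M
Monetary base = currency + reserves: −$748M + (+$1586.5M) = +$838.5 million.

+$838.5 million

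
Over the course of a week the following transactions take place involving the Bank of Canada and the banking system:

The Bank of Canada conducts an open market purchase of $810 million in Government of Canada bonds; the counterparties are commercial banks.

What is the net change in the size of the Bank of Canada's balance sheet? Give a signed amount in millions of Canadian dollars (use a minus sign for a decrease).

Bank of Canada balance sheet:
  Assets:      Securities +$810M
  Liabilities: Bank reserves +$810M
Commercial banking system:
  Assets:      Reserves at CB +$810M, Securities −$810M
  Liabilities: no change
Change in total Bank of Canada assets = +$810 million.

+$810 million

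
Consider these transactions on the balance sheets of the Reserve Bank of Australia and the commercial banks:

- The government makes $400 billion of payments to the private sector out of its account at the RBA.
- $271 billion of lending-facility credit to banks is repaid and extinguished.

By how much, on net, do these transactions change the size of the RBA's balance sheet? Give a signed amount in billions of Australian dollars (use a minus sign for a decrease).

-$271 billion

Government spending $400 billion: only the composition of liabilities changes → 0.
Discount-window repayment $271 billion: an RBA asset is shed → −$271B.
Net: 0 − 271 = -$271 billion.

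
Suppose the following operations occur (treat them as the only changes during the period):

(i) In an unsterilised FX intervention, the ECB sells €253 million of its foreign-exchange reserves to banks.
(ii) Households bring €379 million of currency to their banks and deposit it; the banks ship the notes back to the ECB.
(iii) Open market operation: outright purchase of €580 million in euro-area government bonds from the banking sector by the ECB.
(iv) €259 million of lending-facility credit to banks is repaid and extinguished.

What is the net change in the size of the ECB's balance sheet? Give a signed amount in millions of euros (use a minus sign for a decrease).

+€68 million

ECB balance sheet:
  Assets:      Securities +€580M, Loans to banks −€259M, Foreign assets −€253M
  Liabilities: Bank reserves +€447M, Currency in circulation −€379M
Commercial banking system:
  Assets:      Reserves at CB +€447M, Securities −€580M, Foreign assets +€253M
  Liabilities: Checkable deposits +€379M, Borrowings from CB −€259M
Change in total ECB assets = +€68 million.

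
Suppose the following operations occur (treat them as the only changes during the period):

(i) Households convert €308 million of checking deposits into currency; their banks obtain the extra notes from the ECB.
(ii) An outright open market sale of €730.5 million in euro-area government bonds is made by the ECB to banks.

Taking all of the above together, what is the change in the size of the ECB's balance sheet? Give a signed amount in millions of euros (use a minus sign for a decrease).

-€730.5 million

Currency withdrawal €308 million: only the composition of liabilities changes → 0.
OMO sale (to banks) €730.5 million: an ECB asset is shed → −€730.5M.
Net: 0 − 730.5 = -€730.5 million.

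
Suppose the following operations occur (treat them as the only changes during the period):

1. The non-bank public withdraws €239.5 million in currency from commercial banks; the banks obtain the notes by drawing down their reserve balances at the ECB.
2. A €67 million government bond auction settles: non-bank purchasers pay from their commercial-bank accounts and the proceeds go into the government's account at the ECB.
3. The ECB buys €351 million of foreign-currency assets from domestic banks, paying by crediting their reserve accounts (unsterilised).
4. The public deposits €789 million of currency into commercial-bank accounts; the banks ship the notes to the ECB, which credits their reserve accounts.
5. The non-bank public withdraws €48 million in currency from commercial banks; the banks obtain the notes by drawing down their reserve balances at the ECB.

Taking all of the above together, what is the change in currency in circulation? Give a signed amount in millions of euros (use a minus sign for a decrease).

ECB balance sheet:
  Assets:      Foreign assets +€351M
  Liabilities: Bank reserves +€785.5M, Currency in circulation −€501.5M, Government deposits +€67M
Commercial banking system:
  Assets:      Reserves at CB +€785.5M, Foreign assets −€351M
  Liabilities: Checkable deposits +€434.5M
So the change in currency in circulation is -€501.5 million.

-€501.5 million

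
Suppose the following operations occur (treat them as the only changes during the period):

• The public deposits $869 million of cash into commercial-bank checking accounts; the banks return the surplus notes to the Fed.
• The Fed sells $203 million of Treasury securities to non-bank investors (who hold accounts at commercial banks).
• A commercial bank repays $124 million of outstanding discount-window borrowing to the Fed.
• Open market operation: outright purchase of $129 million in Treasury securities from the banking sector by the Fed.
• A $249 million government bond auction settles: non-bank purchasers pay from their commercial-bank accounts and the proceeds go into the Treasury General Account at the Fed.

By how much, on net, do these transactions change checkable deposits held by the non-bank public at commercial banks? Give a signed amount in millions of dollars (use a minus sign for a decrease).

+$417 million

Currency deposit $869 million: non-bank counterparties' bank balances rise → +$869M.
Asset sale (to non-banks) $203 million: non-bank counterparties' bank balances fall → −$203M.
Discount-window repayment $124 million: the counterparty is a bank, so public deposits are unchanged → 0.
OMO purchase (from banks) $129 million: the counterparty is a bank, so public deposits are unchanged → 0.
Government account inflow $249 million: non-bank counterparties' bank balances fall → −$249M.
Net: 869 − 203 + 0 + 0 − 249 = +$417 million.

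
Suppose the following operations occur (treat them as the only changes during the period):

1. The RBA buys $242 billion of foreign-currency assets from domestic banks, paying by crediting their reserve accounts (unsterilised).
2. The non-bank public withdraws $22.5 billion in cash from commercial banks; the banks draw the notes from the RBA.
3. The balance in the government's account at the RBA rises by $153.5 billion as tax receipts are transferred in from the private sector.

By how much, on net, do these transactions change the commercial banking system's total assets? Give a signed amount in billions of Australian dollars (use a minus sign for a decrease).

-$176 billion

RBA balance sheet:
  Assets:      Foreign assets +$242B
  Liabilities: Bank reserves +$66B, Currency in circulation +$22.5B, Government deposits +$153.5B
Commercial banking system:
  Assets:      Reserves at CB +$66B, Foreign assets −$242B
  Liabilities: Checkable deposits −$176B
Change in total bank assets = -$176 billion.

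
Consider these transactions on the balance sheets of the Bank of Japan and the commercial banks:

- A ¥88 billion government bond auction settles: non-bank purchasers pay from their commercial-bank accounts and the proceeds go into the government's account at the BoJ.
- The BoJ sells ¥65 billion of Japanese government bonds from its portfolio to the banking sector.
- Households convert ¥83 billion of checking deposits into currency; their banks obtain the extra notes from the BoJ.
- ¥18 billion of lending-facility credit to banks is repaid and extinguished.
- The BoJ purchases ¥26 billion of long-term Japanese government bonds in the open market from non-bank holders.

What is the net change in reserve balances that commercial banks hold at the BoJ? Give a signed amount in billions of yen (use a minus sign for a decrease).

Government account inflow ¥88 billion: funds move from bank reserves into the government account → −¥88B.
OMO sale (to banks) ¥65 billion: the buying banks pay out of their reserve balances → −¥65B.
Currency withdrawal ¥83 billion: banks swap reserves for currency → −¥83B.
Discount-window repayment ¥18 billion: repayment is debited from reserves → −¥18B.
Asset purchase (from non-banks) ¥26 billion: the BoJ pays by crediting reserve accounts → +¥26B.
Net: −88 − 65 − 83 − 18 + 26 = -¥228 billion.

-¥228 billion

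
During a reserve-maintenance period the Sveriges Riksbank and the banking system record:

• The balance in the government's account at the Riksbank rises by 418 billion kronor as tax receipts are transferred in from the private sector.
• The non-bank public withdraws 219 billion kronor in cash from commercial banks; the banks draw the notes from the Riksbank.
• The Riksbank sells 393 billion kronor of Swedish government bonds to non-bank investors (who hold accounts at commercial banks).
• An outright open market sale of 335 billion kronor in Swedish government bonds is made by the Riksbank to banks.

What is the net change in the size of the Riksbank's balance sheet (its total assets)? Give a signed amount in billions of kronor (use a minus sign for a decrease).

Government account inflow 418 billion kronor: only the composition of liabilities changes → 0.
Currency withdrawal 219 billion kronor: only the composition of liabilities changes → 0.
Asset sale (to non-banks) 393 billion kronor: a Riksbank asset is shed → −393B.
OMO sale (to banks) 335 billion kronor: a Riksbank asset is shed → −335B.
Net: 0 + 0 − 393 − 335 = -728 billion.

-728 billion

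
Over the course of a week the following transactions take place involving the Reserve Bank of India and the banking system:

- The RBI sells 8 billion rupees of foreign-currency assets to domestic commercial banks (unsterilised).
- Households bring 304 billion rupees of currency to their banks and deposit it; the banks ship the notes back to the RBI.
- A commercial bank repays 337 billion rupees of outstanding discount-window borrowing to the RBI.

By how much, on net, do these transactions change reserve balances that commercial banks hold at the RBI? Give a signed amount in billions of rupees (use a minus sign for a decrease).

RBI balance sheet:
  Assets:      Loans to banks −337B, Foreign assets −8B
  Liabilities: Bank reserves −41B, Currency in circulation −304B
Commercial banking system:
  Assets:      Reserves at CB −41B, Foreign assets +8B
  Liabilities: Checkable deposits +304B, Borrowings from CB −337B
So the change in reserve balances that commercial banks hold at the RBI is -41 billion.

-41 billion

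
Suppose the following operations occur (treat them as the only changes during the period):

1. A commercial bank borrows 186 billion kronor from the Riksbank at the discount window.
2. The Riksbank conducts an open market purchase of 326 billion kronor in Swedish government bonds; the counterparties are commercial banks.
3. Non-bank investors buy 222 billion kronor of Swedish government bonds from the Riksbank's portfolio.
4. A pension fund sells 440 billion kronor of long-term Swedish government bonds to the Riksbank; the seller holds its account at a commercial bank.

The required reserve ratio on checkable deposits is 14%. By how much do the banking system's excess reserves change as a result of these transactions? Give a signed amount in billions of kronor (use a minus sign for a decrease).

Discount-window loan 186 billion kronor: reserves +186B, deposits 0.
OMO purchase (from banks) 326 billion kronor: reserves +326B, deposits 0.
Asset sale (to non-banks) 222 billion kronor: reserves −222B, deposits −222B.
Asset purchase (from non-banks) 440 billion kronor: reserves +440B, deposits +440B.
Totals: Δreserves = +730B, Δdeposits = +218B.
Δrequired reserves = 14% × +218B = +30.52B.
Δexcess reserves = Δreserves − Δrequired = +730B − (+30.52B) = +699.48 billion.

+699.48 billion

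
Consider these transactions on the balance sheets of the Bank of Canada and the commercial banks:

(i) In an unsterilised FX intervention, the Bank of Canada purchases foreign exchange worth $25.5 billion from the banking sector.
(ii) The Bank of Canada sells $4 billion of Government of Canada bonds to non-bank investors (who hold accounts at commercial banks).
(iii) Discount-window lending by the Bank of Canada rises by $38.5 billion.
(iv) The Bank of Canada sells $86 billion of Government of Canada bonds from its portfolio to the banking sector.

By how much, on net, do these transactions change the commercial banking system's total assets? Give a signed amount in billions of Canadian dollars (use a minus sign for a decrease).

+$34.5 billion

Bank of Canada balance sheet:
  Assets:      Securities −$90B, Loans to banks +$38.5B, Foreign assets +$25.5B
  Liabilities: Bank reserves −$26B
Commercial banking system:
  Assets:      Reserves at CB −$26B, Securities +$86B, Foreign assets −$25.5B
  Liabilities: Checkable deposits −$4B, Borrowings from CB +$38.5B
Change in total bank assets = +$34.5 billion.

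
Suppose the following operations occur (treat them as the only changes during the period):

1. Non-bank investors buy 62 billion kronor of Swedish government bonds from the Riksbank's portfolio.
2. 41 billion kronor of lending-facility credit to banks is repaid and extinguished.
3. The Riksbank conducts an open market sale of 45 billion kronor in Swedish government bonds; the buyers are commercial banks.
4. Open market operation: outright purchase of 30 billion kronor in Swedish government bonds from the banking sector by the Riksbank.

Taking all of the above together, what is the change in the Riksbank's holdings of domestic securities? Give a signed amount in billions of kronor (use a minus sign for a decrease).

-77 billion

Asset sale (to non-banks) 62 billion kronor: securities removed from the Riksbank's portfolio → −62B.
Discount-window repayment 41 billion kronor: the Riksbank's securities portfolio is untouched → 0.
OMO sale (to banks) 45 billion kronor: securities removed from the Riksbank's portfolio → −45B.
OMO purchase (from banks) 30 billion kronor: securities added to the Riksbank's portfolio → +30B.
Net: −62 + 0 − 45 + 30 = -77 billion.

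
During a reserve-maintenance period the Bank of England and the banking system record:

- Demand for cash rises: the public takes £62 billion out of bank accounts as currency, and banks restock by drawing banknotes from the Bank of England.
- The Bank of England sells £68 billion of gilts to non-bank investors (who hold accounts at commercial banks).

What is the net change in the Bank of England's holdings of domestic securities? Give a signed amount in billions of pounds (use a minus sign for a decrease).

Currency withdrawal £62 billion: the Bank of England's securities portfolio is untouched → 0.
Asset sale (to non-banks) £68 billion: securities removed from the Bank of England's portfolio → −£68B.
Net: 0 − 68 = -£68 billion.

-£68 billion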